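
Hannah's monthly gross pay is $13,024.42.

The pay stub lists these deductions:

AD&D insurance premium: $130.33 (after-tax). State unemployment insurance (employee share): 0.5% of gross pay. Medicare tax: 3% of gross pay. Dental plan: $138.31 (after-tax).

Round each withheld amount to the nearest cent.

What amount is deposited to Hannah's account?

$12,299.93

Medicare tax: $13,024.42 × 0.03 = $390.73
State unemployment insurance (employee share): $13,024.42 × 0.005 = $65.12
AD&D insurance premium: $130.33
Dental plan: $138.31
Total deductions = $390.73 + $65.12 + $130.33 + $138.31 = $724.49
Net pay = $13,024.42 − $724.49 = $12,299.93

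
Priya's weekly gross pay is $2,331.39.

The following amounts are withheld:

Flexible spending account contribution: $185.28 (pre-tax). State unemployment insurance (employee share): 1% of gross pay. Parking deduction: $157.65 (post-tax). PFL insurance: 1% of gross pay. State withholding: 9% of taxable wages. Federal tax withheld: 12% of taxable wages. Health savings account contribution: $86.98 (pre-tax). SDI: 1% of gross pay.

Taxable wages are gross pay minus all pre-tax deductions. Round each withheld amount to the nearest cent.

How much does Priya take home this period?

Flexible spending account contribution: $185.28
Health savings account contribution: $86.98
Pre-tax total = $185.28 + $86.98 = $272.26
Taxable wages = $2,331.39 − $272.26 = $2,059.13
Federal tax withheld: $2,059.13 × 0.12 = $247.10
State withholding: $2,059.13 × 0.09 = $185.32
PFL insurance: $2,331.39 × 0.01 = $23.31
State unemployment insurance (employee share): $2,331.39 × 0.01 = $23.31
SDI: $2,331.39 × 0.01 = $23.31
Parking deduction: $157.65
Total deductions = $185.28 + $86.98 + $247.10 + $185.32 + $23.31 + $23.31 + $23.31 + $157.65 = $932.26
Net pay = $2,331.39 − $932.26 = $1,399.13

$1,399.13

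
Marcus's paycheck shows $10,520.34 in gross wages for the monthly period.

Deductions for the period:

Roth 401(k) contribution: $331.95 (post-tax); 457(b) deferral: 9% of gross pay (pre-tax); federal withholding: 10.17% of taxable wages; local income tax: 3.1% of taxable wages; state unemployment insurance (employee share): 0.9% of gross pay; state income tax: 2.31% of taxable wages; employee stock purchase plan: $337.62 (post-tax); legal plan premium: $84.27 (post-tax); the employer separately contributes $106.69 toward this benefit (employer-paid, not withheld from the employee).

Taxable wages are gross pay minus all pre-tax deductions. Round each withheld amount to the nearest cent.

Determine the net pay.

457(b) deferral: $10,520.34 × 0.09 = $946.83
Taxable wages = $10,520.34 − $946.83 = $9,573.51
State income tax: $9,573.51 × 0.0231 = $221.15
Local income tax: $9,573.51 × 0.031 = $296.78
Federal withholding: $9,573.51 × 0.1017 = $973.63
State unemployment insurance (employee share): $10,520.34 × 0.009 = $94.68
Roth 401(k) contribution: $331.95
Legal plan premium: $84.27
Employee stock purchase plan: $337.62
(Employer's $106.69 toward legal plan premium is not withheld from the employee.)
Total deductions = $946.83 + $221.15 + $296.78 + $973.63 + $94.68 + $331.95 + $84.27 + $337.62 = $3,286.91
Net pay = $10,520.34 − $3,286.91 = $7,233.43

$7,233.43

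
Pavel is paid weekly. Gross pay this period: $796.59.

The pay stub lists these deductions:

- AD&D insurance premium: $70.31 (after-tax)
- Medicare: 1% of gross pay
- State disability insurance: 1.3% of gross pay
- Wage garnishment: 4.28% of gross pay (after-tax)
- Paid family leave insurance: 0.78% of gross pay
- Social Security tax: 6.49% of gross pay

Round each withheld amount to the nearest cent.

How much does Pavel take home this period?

State disability insurance: $796.59 × 0.013 = $10.36
Medicare: $796.59 × 0.01 = $7.97
Social Security tax: $796.59 × 0.0649 = $51.70
Paid family leave insurance: $796.59 × 0.0078 = $6.21
Wage garnishment: $796.59 × 0.0428 = $34.09
AD&D insurance premium: $70.31
Total deductions = $10.36 + $7.97 + $51.70 + $6.21 + $34.09 + $70.31 = $180.64
Net pay = $796.59 − $180.64 = $615.95

$615.95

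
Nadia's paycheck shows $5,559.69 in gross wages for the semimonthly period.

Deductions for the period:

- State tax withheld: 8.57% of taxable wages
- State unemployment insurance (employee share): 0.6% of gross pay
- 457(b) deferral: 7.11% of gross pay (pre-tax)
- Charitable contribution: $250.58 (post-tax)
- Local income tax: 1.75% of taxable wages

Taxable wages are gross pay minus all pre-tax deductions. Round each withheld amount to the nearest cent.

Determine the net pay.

$4,347.49

457(b) deferral: $5,559.69 × 0.0711 = $395.29
Taxable wages = $5,559.69 − $395.29 = $5,164.40
State tax withheld: $5,164.40 × 0.0857 = $442.59
Local income tax: $5,164.40 × 0.0175 = $90.38
State unemployment insurance (employee share): $5,559.69 × 0.006 = $33.36
Charitable contribution: $250.58
Total deductions = $395.29 + $442.59 + $90.38 + $33.36 + $250.58 = $1,212.20
Net pay = $5,559.69 − $1,212.20 = $4,347.49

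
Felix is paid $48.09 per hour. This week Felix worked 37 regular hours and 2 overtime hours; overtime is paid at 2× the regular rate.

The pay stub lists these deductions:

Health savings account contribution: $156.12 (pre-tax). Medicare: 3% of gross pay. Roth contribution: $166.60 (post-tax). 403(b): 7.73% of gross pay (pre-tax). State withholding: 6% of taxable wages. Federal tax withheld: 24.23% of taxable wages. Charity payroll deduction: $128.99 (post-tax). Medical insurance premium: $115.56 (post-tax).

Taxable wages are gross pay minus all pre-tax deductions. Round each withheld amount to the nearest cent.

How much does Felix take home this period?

$690.09

Regular pay: 37 × $48.09 = $1,779.33
Overtime pay: 2 × $48.09 × 2 = $192.36
Gross pay = $1,779.33 + $192.36 = $1,971.69
403(b): $1,971.69 × 0.0773 = $152.41
Health savings account contribution: $156.12
Pre-tax total = $152.41 + $156.12 = $308.53
Taxable wages = $1,971.69 − $308.53 = $1,663.16
Federal tax withheld: $1,663.16 × 0.2423 = $402.98
State withholding: $1,663.16 × 0.06 = $99.79
Medicare: $1,971.69 × 0.03 = $59.15
Medical insurance premium: $115.56
Charity payroll deduction: $128.99
Roth contribution: $166.60
Total deductions = $152.41 + $156.12 + $402.98 + $99.79 + $59.15 + $115.56 + $128.99 + $166.60 = $1,281.60
Net pay = $1,971.69 − $1,281.60 = $690.09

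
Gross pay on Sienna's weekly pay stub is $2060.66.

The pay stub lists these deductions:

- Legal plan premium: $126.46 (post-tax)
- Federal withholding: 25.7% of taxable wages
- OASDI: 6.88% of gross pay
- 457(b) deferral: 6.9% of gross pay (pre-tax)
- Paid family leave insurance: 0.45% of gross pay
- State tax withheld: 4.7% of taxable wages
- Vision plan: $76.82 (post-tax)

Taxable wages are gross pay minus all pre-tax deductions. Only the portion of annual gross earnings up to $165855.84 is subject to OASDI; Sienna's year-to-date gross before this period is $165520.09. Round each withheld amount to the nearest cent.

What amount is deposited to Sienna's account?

457(b) deferral: $2060.66 × 0.069 = $142.19
Taxable wages = $2060.66 − $142.19 = $1918.47
State tax withheld: $1918.47 × 0.047 = $90.17
Federal withholding: $1918.47 × 0.257 = $493.05
OASDI: only $165855.84 − $165520.09 = $335.75 of this check is subject → $335.75 × 0.0688 = $23.10
Paid family leave insurance: $2060.66 × 0.0045 = $9.27
Legal plan premium: $126.46
Vision plan: $76.82
Total deductions = $142.19 + $90.17 + $493.05 + $23.10 + $9.27 + $126.46 + $76.82 = $961.06
Net pay = $2060.66 − $961.06 = $1099.60

$1099.60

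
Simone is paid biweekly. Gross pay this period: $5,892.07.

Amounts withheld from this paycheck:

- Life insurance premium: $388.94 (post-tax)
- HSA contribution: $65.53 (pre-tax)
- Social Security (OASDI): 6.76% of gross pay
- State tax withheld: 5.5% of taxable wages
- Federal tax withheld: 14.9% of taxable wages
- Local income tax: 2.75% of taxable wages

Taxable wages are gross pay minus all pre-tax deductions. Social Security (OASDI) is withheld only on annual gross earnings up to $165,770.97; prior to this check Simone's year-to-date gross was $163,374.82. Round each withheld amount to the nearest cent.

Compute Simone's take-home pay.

$3,926.78

HSA contribution: $65.53
Taxable wages = $5,892.07 − $65.53 = $5,826.54
Federal tax withheld: $5,826.54 × 0.149 = $868.15
Local income tax: $5,826.54 × 0.0275 = $160.23
State tax withheld: $5,826.54 × 0.055 = $320.46
Social Security (OASDI): only $165,770.97 − $163,374.82 = $2,396.15 of this check is subject → $2,396.15 × 0.0676 = $161.98
Life insurance premium: $388.94
Total deductions = $65.53 + $868.15 + $160.23 + $320.46 + $161.98 + $388.94 = $1,965.29
Net pay = $5,892.07 − $1,965.29 = $3,926.78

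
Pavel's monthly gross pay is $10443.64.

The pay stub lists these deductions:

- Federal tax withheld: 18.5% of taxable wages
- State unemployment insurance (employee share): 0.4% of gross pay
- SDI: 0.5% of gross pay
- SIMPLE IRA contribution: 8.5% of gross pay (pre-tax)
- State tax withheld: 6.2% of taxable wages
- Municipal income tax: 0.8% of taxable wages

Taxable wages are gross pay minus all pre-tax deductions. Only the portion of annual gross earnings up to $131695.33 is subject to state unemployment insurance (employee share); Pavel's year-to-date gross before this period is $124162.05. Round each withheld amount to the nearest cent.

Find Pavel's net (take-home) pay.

SIMPLE IRA contribution: $10443.64 × 0.085 = $887.71
Taxable wages = $10443.64 − $887.71 = $9555.93
Municipal income tax: $9555.93 × 0.008 = $76.45
Federal tax withheld: $9555.93 × 0.185 = $1767.85
State tax withheld: $9555.93 × 0.062 = $592.47
State unemployment insurance (employee share): only $131695.33 − $124162.05 = $7533.28 of this check is subject → $7533.28 × 0.004 = $30.13
SDI: $10443.64 × 0.005 = $52.22
Total deductions = $887.71 + $76.45 + $1767.85 + $592.47 + $30.13 + $52.22 = $3406.83
Net pay = $10443.64 − $3406.83 = $7036.81

$7036.81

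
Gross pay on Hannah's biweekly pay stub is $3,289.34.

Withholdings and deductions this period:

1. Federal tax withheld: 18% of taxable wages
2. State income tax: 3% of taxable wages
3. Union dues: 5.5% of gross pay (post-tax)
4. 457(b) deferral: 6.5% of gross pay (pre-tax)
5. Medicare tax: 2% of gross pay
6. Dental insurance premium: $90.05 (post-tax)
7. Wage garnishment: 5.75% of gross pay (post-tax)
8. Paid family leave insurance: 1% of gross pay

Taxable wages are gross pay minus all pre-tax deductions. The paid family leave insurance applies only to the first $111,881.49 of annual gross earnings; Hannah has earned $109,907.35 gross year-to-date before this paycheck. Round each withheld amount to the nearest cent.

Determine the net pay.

$1,884.03

457(b) deferral: $3,289.34 × 0.065 = $213.81
Taxable wages = $3,289.34 − $213.81 = $3,075.53
Federal tax withheld: $3,075.53 × 0.18 = $553.60
State income tax: $3,075.53 × 0.03 = $92.27
Paid family leave insurance: only $111,881.49 − $109,907.35 = $1,974.14 of this check is subject → $1,974.14 × 0.01 = $19.74
Medicare tax: $3,289.34 × 0.02 = $65.79
Union dues: $3,289.34 × 0.055 = $180.91
Dental insurance premium: $90.05
Wage garnishment: $3,289.34 × 0.0575 = $189.14
Total deductions = $213.81 + $553.60 + $92.27 + $19.74 + $65.79 + $180.91 + $90.05 + $189.14 = $1,405.31
Net pay = $3,289.34 − $1,405.31 = $1,884.03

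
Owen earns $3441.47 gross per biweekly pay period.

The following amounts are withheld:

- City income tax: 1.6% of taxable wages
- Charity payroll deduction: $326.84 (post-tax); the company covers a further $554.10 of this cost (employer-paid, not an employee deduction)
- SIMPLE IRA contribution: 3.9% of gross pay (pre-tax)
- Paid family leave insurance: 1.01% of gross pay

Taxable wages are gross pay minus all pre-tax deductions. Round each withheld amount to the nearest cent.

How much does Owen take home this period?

$2892.73

SIMPLE IRA contribution: $3441.47 × 0.039 = $134.22
Taxable wages = $3441.47 − $134.22 = $3307.25
City income tax: $3307.25 × 0.016 = $52.92
Paid family leave insurance: $3441.47 × 0.0101 = $34.76
Charity payroll deduction: $326.84
(Employer's $554.10 toward charity payroll deduction is not withheld from the employee.)
Total deductions = $134.22 + $52.92 + $34.76 + $326.84 = $548.74
Net pay = $3441.47 − $548.74 = $2892.73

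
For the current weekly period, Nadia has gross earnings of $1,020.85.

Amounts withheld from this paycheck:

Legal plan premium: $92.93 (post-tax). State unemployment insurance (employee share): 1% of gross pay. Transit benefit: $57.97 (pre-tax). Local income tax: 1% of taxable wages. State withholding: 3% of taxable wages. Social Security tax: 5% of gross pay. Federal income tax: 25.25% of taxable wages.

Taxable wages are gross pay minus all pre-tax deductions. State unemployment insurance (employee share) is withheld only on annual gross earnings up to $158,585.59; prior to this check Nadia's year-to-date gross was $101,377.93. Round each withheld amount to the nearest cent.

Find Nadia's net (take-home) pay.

Transit benefit: $57.97
Taxable wages = $1,020.85 − $57.97 = $962.88
Federal income tax: $962.88 × 0.2525 = $243.13
State withholding: $962.88 × 0.03 = $28.89
Local income tax: $962.88 × 0.01 = $9.63
Social Security tax: $1,020.85 × 0.05 = $51.04
State unemployment insurance (employee share): cap not yet reached, full $1,020.85 is subject → $1,020.85 × 0.01 = $10.21
Legal plan premium: $92.93
Total deductions = $57.97 + $243.13 + $28.89 + $9.63 + $51.04 + $10.21 + $92.93 = $493.80
Net pay = $1,020.85 − $493.80 = $527.05

$527.05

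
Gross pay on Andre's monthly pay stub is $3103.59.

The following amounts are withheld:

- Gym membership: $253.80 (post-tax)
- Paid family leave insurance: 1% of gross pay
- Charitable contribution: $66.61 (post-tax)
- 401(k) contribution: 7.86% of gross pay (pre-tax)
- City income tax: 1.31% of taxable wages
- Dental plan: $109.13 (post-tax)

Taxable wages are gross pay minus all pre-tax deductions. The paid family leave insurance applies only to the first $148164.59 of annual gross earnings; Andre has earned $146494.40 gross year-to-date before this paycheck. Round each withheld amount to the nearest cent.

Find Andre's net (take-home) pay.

$2375.95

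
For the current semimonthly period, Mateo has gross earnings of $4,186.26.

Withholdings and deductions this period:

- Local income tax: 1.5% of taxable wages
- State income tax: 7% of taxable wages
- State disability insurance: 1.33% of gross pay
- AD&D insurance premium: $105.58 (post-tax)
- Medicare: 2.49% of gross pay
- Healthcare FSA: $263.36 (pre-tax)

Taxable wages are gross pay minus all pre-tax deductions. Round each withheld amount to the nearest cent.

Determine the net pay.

$3,323.96

Healthcare FSA: $263.36
Taxable wages = $4,186.26 − $263.36 = $3,922.90
State income tax: $3,922.90 × 0.07 = $274.60
Local income tax: $3,922.90 × 0.015 = $58.84
Medicare: $4,186.26 × 0.0249 = $104.24
State disability insurance: $4,186.26 × 0.0133 = $55.68
AD&D insurance premium: $105.58
Total deductions = $263.36 + $274.60 + $58.84 + $104.24 + $55.68 + $105.58 = $862.30
Net pay = $4,186.26 − $862.30 = $3,323.96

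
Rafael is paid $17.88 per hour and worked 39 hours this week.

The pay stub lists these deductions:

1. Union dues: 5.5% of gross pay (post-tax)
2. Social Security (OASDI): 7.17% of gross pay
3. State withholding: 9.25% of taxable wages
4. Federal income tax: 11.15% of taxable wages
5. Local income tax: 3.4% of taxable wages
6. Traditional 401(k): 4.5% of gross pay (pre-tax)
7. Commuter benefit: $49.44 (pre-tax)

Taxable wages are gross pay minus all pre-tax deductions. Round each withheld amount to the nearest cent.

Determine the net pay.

Gross pay: 39 × $17.88 = $697.32
Commuter benefit: $49.44
Traditional 401(k): $697.32 × 0.045 = $31.38
Pre-tax total = $49.44 + $31.38 = $80.82
Taxable wages = $697.32 − $80.82 = $616.50
Federal income tax: $616.50 × 0.1115 = $68.74
State withholding: $616.50 × 0.0925 = $57.03
Local income tax: $616.50 × 0.034 = $20.96
Social Security (OASDI): $697.32 × 0.0717 = $50.00
Union dues: $697.32 × 0.055 = $38.35
Total deductions = $49.44 + $31.38 + $68.74 + $57.03 + $20.96 + $50.00 + $38.35 = $315.90
Net pay = $697.32 − $315.90 = $381.42

$381.42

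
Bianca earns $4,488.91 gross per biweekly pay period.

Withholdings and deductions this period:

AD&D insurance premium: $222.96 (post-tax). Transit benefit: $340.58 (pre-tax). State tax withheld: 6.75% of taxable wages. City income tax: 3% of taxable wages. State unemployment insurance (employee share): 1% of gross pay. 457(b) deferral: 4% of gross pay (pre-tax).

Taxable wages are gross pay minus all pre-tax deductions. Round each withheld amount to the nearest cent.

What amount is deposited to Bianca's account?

Transit benefit: $340.58
457(b) deferral: $4,488.91 × 0.04 = $179.56
Pre-tax total = $340.58 + $179.56 = $520.14
Taxable wages = $4,488.91 − $520.14 = $3,968.77
City income tax: $3,968.77 × 0.03 = $119.06
State tax withheld: $3,968.77 × 0.0675 = $267.89
State unemployment insurance (employee share): $4,488.91 × 0.01 = $44.89
AD&D insurance premium: $222.96
Total deductions = $340.58 + $179.56 + $119.06 + $267.89 + $44.89 + $222.96 = $1,174.94
Net pay = $4,488.91 − $1,174.94 = $3,313.97

$3,313.97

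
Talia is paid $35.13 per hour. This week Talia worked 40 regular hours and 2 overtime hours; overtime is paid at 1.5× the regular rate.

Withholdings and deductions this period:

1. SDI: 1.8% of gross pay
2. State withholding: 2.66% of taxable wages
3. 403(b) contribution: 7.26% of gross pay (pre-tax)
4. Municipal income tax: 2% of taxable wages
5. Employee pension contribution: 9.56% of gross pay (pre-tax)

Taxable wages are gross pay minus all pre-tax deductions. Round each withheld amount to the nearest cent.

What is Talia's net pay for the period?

$1,170.77

Regular pay: 40 × $35.13 = $1,405.20
Overtime pay: 2 × $35.13 × 1.5 = $105.39
Gross pay = $1,405.20 + $105.39 = $1,510.59
Employee pension contribution: $1,510.59 × 0.0956 = $144.41
403(b) contribution: $1,510.59 × 0.0726 = $109.67
Pre-tax total = $144.41 + $109.67 = $254.08
Taxable wages = $1,510.59 − $254.08 = $1,256.51
Municipal income tax: $1,256.51 × 0.02 = $25.13
State withholding: $1,256.51 × 0.0266 = $33.42
SDI: $1,510.59 × 0.018 = $27.19
Total deductions = $144.41 + $109.67 + $25.13 + $33.42 + $27.19 = $339.82
Net pay = $1,510.59 − $339.82 = $1,170.77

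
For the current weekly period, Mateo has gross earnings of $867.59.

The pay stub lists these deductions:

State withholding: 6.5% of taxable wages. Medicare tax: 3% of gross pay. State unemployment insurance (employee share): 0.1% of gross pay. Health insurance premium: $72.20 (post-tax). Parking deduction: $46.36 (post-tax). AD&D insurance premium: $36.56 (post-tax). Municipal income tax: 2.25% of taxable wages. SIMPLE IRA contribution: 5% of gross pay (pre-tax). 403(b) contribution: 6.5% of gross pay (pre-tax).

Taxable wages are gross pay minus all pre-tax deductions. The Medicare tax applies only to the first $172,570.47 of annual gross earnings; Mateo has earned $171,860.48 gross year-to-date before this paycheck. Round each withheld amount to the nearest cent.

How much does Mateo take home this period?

SIMPLE IRA contribution: $867.59 × 0.05 = $43.38
403(b) contribution: $867.59 × 0.065 = $56.39
Pre-tax total = $43.38 + $56.39 = $99.77
Taxable wages = $867.59 − $99.77 = $767.82
State withholding: $767.82 × 0.065 = $49.91
Municipal income tax: $767.82 × 0.0225 = $17.28
Medicare tax: only $172,570.47 − $171,860.48 = $709.99 of this check is subject → $709.99 × 0.03 = $21.30
State unemployment insurance (employee share): $867.59 × 0.001 = $0.87
AD&D insurance premium: $36.56
Parking deduction: $46.36
Health insurance premium: $72.20
Total deductions = $43.38 + $56.39 + $49.91 + $17.28 + $21.30 + $0.87 + $36.56 + $46.36 + $72.20 = $344.25
Net pay = $867.59 − $344.25 = $523.34

$523.34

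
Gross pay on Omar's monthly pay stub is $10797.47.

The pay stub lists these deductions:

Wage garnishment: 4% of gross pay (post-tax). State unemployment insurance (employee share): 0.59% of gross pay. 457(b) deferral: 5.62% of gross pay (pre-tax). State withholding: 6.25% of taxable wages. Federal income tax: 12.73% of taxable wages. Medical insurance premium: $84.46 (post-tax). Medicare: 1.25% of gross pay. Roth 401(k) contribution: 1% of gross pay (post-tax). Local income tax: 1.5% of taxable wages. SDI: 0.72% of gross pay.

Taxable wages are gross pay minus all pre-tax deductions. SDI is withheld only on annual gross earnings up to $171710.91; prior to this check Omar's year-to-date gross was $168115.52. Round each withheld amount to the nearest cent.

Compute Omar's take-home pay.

$7254.70

457(b) deferral: $10797.47 × 0.0562 = $606.82
Taxable wages = $10797.47 − $606.82 = $10190.65
Local income tax: $10190.65 × 0.015 = $152.86
State withholding: $10190.65 × 0.0625 = $636.92
Federal income tax: $10190.65 × 0.1273 = $1297.27
SDI: only $171710.91 − $168115.52 = $3595.39 of this check is subject → $3595.39 × 0.0072 = $25.89
State unemployment insurance (employee share): $10797.47 × 0.0059 = $63.71
Medicare: $10797.47 × 0.0125 = $134.97
Wage garnishment: $10797.47 × 0.04 = $431.90
Roth 401(k) contribution: $10797.47 × 0.01 = $107.97
Medical insurance premium: $84.46
Total deductions = $606.82 + $152.86 + $636.92 + $1297.27 + $25.89 + $63.71 + $134.97 + $431.90 + $107.97 + $84.46 = $3542.77
Net pay = $10797.47 − $3542.77 = $7254.70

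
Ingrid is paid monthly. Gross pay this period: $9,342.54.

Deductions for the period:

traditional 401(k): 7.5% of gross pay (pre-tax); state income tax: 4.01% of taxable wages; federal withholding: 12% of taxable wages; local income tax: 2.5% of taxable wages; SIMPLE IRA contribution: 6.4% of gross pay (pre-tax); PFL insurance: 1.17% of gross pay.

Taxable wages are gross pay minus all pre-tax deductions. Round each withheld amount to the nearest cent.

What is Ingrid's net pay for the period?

$6,445.69

SIMPLE IRA contribution: $9,342.54 × 0.064 = $597.92
Traditional 401(k): $9,342.54 × 0.075 = $700.69
Pre-tax total = $597.92 + $700.69 = $1,298.61
Taxable wages = $9,342.54 − $1,298.61 = $8,043.93
Federal withholding: $8,043.93 × 0.12 = $965.27
Local income tax: $8,043.93 × 0.025 = $201.10
State income tax: $8,043.93 × 0.0401 = $322.56
PFL insurance: $9,342.54 × 0.0117 = $109.31
Total deductions = $597.92 + $700.69 + $965.27 + $201.10 + $322.56 + $109.31 = $2,896.85
Net pay = $9,342.54 − $2,896.85 = $6,445.69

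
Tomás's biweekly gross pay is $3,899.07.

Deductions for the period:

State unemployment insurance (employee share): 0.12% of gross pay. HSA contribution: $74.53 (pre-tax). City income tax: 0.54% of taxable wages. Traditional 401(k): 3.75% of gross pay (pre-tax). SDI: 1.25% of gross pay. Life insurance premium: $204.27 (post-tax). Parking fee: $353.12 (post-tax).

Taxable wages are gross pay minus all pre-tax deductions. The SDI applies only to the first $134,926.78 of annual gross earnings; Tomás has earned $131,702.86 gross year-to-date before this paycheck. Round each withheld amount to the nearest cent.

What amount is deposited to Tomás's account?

Traditional 401(k): $3,899.07 × 0.0375 = $146.22
HSA contribution: $74.53
Pre-tax total = $146.22 + $74.53 = $220.75
Taxable wages = $3,899.07 − $220.75 = $3,678.32
City income tax: $3,678.32 × 0.0054 = $19.86
State unemployment insurance (employee share): $3,899.07 × 0.0012 = $4.68
SDI: only $134,926.78 − $131,702.86 = $3,223.92 of this check is subject → $3,223.92 × 0.0125 = $40.30
Life insurance premium: $204.27
Parking fee: $353.12
Total deductions = $146.22 + $74.53 + $19.86 + $4.68 + $40.30 + $204.27 + $353.12 = $842.98
Net pay = $3,899.07 − $842.98 = $3,056.09

$3,056.09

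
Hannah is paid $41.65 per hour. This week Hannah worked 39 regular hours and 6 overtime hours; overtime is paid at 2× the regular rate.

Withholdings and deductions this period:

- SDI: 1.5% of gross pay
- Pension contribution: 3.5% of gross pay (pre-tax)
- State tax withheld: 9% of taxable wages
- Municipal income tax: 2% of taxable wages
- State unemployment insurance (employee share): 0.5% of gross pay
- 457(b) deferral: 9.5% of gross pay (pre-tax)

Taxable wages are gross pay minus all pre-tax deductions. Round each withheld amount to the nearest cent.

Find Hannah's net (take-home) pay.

Regular pay: 39 × $41.65 = $1624.35
Overtime pay: 6 × $41.65 × 2 = $499.80
Gross pay = $1624.35 + $499.80 = $2124.15
457(b) deferral: $2124.15 × 0.095 = $201.79
Pension contribution: $2124.15 × 0.035 = $74.35
Pre-tax total = $201.79 + $74.35 = $276.14
Taxable wages = $2124.15 − $276.14 = $1848.01
Municipal income tax: $1848.01 × 0.02 = $36.96
State tax withheld: $1848.01 × 0.09 = $166.32
State unemployment insurance (employee share): $2124.15 × 0.005 = $10.62
SDI: $2124.15 × 0.015 = $31.86
Total deductions = $201.79 + $74.35 + $36.96 + $166.32 + $10.62 + $31.86 = $521.90
Net pay = $2124.15 − $521.90 = $1602.25

$1602.25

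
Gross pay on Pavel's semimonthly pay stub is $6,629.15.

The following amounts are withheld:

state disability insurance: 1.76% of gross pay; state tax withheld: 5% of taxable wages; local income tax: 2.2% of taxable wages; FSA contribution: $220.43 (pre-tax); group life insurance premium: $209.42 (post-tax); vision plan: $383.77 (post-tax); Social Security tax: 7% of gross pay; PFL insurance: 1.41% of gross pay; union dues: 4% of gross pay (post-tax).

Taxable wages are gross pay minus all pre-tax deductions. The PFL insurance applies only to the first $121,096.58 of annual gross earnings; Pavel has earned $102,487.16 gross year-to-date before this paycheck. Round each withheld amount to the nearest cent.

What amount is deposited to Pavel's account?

$4,414.75

FSA contribution: $220.43
Taxable wages = $6,629.15 − $220.43 = $6,408.72
State tax withheld: $6,408.72 × 0.05 = $320.44
Local income tax: $6,408.72 × 0.022 = $140.99
PFL insurance: cap not yet reached, full $6,629.15 is subject → $6,629.15 × 0.0141 = $93.47
Social Security tax: $6,629.15 × 0.07 = $464.04
State disability insurance: $6,629.15 × 0.0176 = $116.67
Group life insurance premium: $209.42
Union dues: $6,629.15 × 0.04 = $265.17
Vision plan: $383.77
Total deductions = $220.43 + $320.44 + $140.99 + $93.47 + $464.04 + $116.67 + $209.42 + $265.17 + $383.77 = $2,214.40
Net pay = $6,629.15 − $2,214.40 = $4,414.75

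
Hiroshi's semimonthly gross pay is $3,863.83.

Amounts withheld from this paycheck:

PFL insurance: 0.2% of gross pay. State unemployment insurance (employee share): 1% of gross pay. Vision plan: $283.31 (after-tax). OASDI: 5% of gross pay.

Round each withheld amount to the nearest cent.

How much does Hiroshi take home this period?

$3,340.96

State unemployment insurance (employee share): $3,863.83 × 0.01 = $38.64
PFL insurance: $3,863.83 × 0.002 = $7.73
OASDI: $3,863.83 × 0.05 = $193.19
Vision plan: $283.31
Total deductions = $38.64 + $7.73 + $193.19 + $283.31 = $522.87
Net pay = $3,863.83 − $522.87 = $3,340.96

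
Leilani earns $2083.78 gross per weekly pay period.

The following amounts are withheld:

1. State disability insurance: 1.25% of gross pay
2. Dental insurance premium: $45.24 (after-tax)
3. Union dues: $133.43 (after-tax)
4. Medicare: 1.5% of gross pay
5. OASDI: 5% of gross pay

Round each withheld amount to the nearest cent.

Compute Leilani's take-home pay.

$1743.61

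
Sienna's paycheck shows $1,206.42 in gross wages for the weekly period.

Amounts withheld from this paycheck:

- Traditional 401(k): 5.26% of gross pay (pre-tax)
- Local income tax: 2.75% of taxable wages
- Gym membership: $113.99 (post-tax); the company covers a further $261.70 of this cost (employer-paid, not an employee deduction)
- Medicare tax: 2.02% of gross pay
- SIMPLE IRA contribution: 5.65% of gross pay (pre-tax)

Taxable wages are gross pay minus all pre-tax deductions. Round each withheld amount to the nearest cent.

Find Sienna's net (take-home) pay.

$906.88

SIMPLE IRA contribution: $1,206.42 × 0.0565 = $68.16
Traditional 401(k): $1,206.42 × 0.0526 = $63.46
Pre-tax total = $68.16 + $63.46 = $131.62
Taxable wages = $1,206.42 − $131.62 = $1,074.80
Local income tax: $1,074.80 × 0.0275 = $29.56
Medicare tax: $1,206.42 × 0.0202 = $24.37
Gym membership: $113.99
(Employer's $261.70 toward gym membership is not withheld from the employee.)
Total deductions = $68.16 + $63.46 + $29.56 + $24.37 + $113.99 = $299.54
Net pay = $1,206.42 − $299.54 = $906.88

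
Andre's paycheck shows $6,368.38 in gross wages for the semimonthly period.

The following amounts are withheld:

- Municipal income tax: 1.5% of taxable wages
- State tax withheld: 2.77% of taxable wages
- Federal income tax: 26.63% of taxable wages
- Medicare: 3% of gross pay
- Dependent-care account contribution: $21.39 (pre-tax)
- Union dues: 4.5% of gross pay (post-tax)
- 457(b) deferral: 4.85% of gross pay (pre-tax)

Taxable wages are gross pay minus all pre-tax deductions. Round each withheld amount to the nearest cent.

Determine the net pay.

$3,694.71

Dependent-care account contribution: $21.39
457(b) deferral: $6,368.38 × 0.0485 = $308.87
Pre-tax total = $21.39 + $308.87 = $330.26
Taxable wages = $6,368.38 − $330.26 = $6,038.12
State tax withheld: $6,038.12 × 0.0277 = $167.26
Municipal income tax: $6,038.12 × 0.015 = $90.57
Federal income tax: $6,038.12 × 0.2663 = $1,607.95
Medicare: $6,368.38 × 0.03 = $191.05
Union dues: $6,368.38 × 0.045 = $286.58
Total deductions = $21.39 + $308.87 + $167.26 + $90.57 + $1,607.95 + $191.05 + $286.58 = $2,673.67
Net pay = $6,368.38 − $2,673.67 = $3,694.71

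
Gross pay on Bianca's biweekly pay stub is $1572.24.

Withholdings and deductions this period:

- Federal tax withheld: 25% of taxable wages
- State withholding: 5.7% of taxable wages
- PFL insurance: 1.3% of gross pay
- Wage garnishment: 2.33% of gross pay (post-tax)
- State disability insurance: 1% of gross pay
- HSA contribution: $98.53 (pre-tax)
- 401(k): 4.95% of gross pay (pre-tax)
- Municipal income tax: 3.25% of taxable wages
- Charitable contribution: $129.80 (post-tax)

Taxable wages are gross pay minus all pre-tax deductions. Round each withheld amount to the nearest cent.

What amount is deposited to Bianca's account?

$719.38

401(k): $1572.24 × 0.0495 = $77.83
HSA contribution: $98.53
Pre-tax total = $77.83 + $98.53 = $176.36
Taxable wages = $1572.24 − $176.36 = $1395.88
Municipal income tax: $1395.88 × 0.0325 = $45.37
Federal tax withheld: $1395.88 × 0.25 = $348.97
State withholding: $1395.88 × 0.057 = $79.57
State disability insurance: $1572.24 × 0.01 = $15.72
PFL insurance: $1572.24 × 0.013 = $20.44
Wage garnishment: $1572.24 × 0.0233 = $36.63
Charitable contribution: $129.80
Total deductions = $77.83 + $98.53 + $45.37 + $348.97 + $79.57 + $15.72 + $20.44 + $36.63 + $129.80 = $852.86
Net pay = $1572.24 − $852.86 = $719.38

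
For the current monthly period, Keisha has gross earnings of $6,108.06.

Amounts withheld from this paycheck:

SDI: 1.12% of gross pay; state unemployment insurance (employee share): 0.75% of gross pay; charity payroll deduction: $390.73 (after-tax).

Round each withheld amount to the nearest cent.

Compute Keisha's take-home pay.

$5,603.11

State unemployment insurance (employee share): $6,108.06 × 0.0075 = $45.81
SDI: $6,108.06 × 0.0112 = $68.41
Charity payroll deduction: $390.73
Total deductions = $45.81 + $68.41 + $390.73 = $504.95
Net pay = $6,108.06 − $504.95 = $5,603.11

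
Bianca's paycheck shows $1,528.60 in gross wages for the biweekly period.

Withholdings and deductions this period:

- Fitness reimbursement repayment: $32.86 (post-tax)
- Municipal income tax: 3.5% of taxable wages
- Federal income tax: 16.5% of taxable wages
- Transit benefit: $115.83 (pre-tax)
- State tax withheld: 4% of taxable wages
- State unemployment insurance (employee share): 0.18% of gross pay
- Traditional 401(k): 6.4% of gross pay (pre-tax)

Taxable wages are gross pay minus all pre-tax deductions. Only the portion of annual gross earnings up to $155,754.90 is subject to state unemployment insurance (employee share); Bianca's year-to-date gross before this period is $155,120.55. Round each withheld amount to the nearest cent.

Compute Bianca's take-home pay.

Traditional 401(k): $1,528.60 × 0.064 = $97.83
Transit benefit: $115.83
Pre-tax total = $97.83 + $115.83 = $213.66
Taxable wages = $1,528.60 − $213.66 = $1,314.94
State tax withheld: $1,314.94 × 0.04 = $52.60
Federal income tax: $1,314.94 × 0.165 = $216.97
Municipal income tax: $1,314.94 × 0.035 = $46.02
State unemployment insurance (employee share): only $155,754.90 − $155,120.55 = $634.35 of this check is subject → $634.35 × 0.0018 = $1.14
Fitness reimbursement repayment: $32.86
Total deductions = $97.83 + $115.83 + $52.60 + $216.97 + $46.02 + $1.14 + $32.86 = $563.25
Net pay = $1,528.60 − $563.25 = $965.35

$965.35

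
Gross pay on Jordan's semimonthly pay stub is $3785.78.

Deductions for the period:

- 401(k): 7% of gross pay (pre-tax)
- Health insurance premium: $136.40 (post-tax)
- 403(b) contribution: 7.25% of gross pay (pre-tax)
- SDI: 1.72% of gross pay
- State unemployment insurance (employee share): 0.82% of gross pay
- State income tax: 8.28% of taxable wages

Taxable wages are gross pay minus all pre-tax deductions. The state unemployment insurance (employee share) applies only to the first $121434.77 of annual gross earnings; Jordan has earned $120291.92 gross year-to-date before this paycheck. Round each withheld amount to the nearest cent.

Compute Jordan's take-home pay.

$2766.63

403(b) contribution: $3785.78 × 0.0725 = $274.47
401(k): $3785.78 × 0.07 = $265.00
Pre-tax total = $274.47 + $265.00 = $539.47
Taxable wages = $3785.78 − $539.47 = $3246.31
State income tax: $3246.31 × 0.0828 = $268.79
SDI: $3785.78 × 0.0172 = $65.12
State unemployment insurance (employee share): only $121434.77 − $120291.92 = $1142.85 of this check is subject → $1142.85 × 0.0082 = $9.37
Health insurance premium: $136.40
Total deductions = $274.47 + $265.00 + $268.79 + $65.12 + $9.37 + $136.40 = $1019.15
Net pay = $3785.78 − $1019.15 = $2766.63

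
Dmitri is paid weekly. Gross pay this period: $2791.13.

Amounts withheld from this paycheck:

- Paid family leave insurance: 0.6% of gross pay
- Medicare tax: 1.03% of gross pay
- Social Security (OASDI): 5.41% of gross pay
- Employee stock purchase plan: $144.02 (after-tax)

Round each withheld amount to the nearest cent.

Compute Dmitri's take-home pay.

Social Security (OASDI): $2791.13 × 0.0541 = $151.00
Paid family leave insurance: $2791.13 × 0.006 = $16.75
Medicare tax: $2791.13 × 0.0103 = $28.75
Employee stock purchase plan: $144.02
Total deductions = $151.00 + $16.75 + $28.75 + $144.02 = $340.52
Net pay = $2791.13 − $340.52 = $2450.61

$2450.61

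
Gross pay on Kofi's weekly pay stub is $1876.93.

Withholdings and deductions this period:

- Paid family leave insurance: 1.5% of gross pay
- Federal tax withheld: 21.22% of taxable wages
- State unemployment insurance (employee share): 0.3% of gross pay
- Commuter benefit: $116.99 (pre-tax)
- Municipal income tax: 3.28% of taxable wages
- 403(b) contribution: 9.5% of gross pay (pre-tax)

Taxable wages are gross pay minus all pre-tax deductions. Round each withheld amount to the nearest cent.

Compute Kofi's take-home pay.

$1160.35

403(b) contribution: $1876.93 × 0.095 = $178.31
Commuter benefit: $116.99
Pre-tax total = $178.31 + $116.99 = $295.30
Taxable wages = $1876.93 − $295.30 = $1581.63
Federal tax withheld: $1581.63 × 0.2122 = $335.62
Municipal income tax: $1581.63 × 0.0328 = $51.88
State unemployment insurance (employee share): $1876.93 × 0.003 = $5.63
Paid family leave insurance: $1876.93 × 0.015 = $28.15
Total deductions = $178.31 + $116.99 + $335.62 + $51.88 + $5.63 + $28.15 = $716.58
Net pay = $1876.93 − $716.58 = $1160.35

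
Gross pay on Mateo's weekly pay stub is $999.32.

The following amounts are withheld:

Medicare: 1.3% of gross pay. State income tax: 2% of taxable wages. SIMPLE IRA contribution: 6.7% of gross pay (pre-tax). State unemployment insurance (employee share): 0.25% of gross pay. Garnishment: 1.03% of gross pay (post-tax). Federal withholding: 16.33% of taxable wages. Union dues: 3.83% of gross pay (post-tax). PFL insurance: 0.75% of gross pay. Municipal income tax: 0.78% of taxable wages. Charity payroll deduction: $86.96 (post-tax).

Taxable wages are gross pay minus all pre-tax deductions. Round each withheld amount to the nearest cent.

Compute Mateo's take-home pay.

$595.69

SIMPLE IRA contribution: $999.32 × 0.067 = $66.95
Taxable wages = $999.32 − $66.95 = $932.37
State income tax: $932.37 × 0.02 = $18.65
Municipal income tax: $932.37 × 0.0078 = $7.27
Federal withholding: $932.37 × 0.1633 = $152.26
State unemployment insurance (employee share): $999.32 × 0.0025 = $2.50
Medicare: $999.32 × 0.013 = $12.99
PFL insurance: $999.32 × 0.0075 = $7.49
Garnishment: $999.32 × 0.0103 = $10.29
Union dues: $999.32 × 0.0383 = $38.27
Charity payroll deduction: $86.96
Total deductions = $66.95 + $18.65 + $7.27 + $152.26 + $2.50 + $12.99 + $7.49 + $10.29 + $38.27 + $86.96 = $403.63
Net pay = $999.32 − $403.63 = $595.69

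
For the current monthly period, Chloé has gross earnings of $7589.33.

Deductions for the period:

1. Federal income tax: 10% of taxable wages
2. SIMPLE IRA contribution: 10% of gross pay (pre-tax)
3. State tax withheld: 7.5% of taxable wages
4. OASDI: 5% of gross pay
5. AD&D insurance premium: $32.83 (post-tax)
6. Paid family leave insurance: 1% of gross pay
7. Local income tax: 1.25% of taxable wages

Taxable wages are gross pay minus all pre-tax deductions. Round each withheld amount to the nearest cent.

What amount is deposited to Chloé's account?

SIMPLE IRA contribution: $7589.33 × 0.1 = $758.93
Taxable wages = $7589.33 − $758.93 = $6830.40
Local income tax: $6830.40 × 0.0125 = $85.38
State tax withheld: $6830.40 × 0.075 = $512.28
Federal income tax: $6830.40 × 0.1 = $683.04
Paid family leave insurance: $7589.33 × 0.01 = $75.89
OASDI: $7589.33 × 0.05 = $379.47
AD&D insurance premium: $32.83
Total deductions = $758.93 + $85.38 + $512.28 + $683.04 + $75.89 + $379.47 + $32.83 = $2527.82
Net pay = $7589.33 − $2527.82 = $5061.51

$5061.51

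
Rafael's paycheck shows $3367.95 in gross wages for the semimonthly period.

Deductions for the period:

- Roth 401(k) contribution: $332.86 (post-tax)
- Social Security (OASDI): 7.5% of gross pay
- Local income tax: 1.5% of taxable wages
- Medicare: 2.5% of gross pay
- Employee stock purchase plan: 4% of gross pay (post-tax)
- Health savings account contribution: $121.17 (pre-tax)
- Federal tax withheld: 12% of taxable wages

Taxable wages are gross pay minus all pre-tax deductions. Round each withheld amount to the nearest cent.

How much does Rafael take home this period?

$2004.09

Health savings account contribution: $121.17
Taxable wages = $3367.95 − $121.17 = $3246.78
Local income tax: $3246.78 × 0.015 = $48.70
Federal tax withheld: $3246.78 × 0.12 = $389.61
Social Security (OASDI): $3367.95 × 0.075 = $252.60
Medicare: $3367.95 × 0.025 = $84.20
Roth 401(k) contribution: $332.86
Employee stock purchase plan: $3367.95 × 0.04 = $134.72
Total deductions = $121.17 + $48.70 + $389.61 + $252.60 + $84.20 + $332.86 + $134.72 = $1363.86
Net pay = $3367.95 − $1363.86 = $2004.09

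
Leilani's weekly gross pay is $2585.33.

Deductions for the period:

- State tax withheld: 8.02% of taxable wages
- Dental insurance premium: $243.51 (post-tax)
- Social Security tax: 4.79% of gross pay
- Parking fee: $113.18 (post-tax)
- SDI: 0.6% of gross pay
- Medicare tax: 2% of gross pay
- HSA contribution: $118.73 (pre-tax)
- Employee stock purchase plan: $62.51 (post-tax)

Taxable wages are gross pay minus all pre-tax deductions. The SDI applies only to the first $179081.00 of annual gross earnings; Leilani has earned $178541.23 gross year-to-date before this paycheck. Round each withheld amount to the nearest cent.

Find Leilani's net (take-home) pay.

$1670.79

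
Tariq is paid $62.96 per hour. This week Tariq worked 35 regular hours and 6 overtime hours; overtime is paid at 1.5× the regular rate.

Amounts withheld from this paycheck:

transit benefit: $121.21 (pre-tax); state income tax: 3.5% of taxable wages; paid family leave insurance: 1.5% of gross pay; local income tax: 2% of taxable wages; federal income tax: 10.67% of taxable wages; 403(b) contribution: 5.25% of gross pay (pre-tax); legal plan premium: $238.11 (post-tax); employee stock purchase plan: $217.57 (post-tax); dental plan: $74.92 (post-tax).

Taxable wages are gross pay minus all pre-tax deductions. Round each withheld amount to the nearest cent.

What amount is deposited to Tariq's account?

Regular pay: 35 × $62.96 = $2,203.60
Overtime pay: 6 × $62.96 × 1.5 = $566.64
Gross pay = $2,203.60 + $566.64 = $2,770.24
403(b) contribution: $2,770.24 × 0.0525 = $145.44
Transit benefit: $121.21
Pre-tax total = $145.44 + $121.21 = $266.65
Taxable wages = $2,770.24 − $266.65 = $2,503.59
Federal income tax: $2,503.59 × 0.1067 = $267.13
State income tax: $2,503.59 × 0.035 = $87.63
Local income tax: $2,503.59 × 0.02 = $50.07
Paid family leave insurance: $2,770.24 × 0.015 = $41.55
Dental plan: $74.92
Legal plan premium: $238.11
Employee stock purchase plan: $217.57
Total deductions = $145.44 + $121.21 + $267.13 + $87.63 + $50.07 + $41.55 + $74.92 + $238.11 + $217.57 = $1,243.63
Net pay = $2,770.24 − $1,243.63 = $1,526.61

$1,526.61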